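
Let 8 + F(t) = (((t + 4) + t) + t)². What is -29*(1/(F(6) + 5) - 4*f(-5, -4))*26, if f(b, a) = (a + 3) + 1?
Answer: -58/37 ≈ -1.5676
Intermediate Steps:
F(t) = -8 + (4 + 3*t)² (F(t) = -8 + (((t + 4) + t) + t)² = -8 + (((4 + t) + t) + t)² = -8 + ((4 + 2*t) + t)² = -8 + (4 + 3*t)²)
f(b, a) = 4 + a (f(b, a) = (3 + a) + 1 = 4 + a)
-29*(1/(F(6) + 5) - 4*f(-5, -4))*26 = -29*(1/((-8 + (4 + 3*6)²) + 5) - 4*(4 - 4))*26 = -29*(1/((-8 + (4 + 18)²) + 5) - 4*0)*26 = -29*(1/((-8 + 22²) + 5) + 0)*26 = -29*(1/((-8 + 484) + 5) + 0)*26 = -29*(1/(476 + 5) + 0)*26 = -29*(1/481 + 0)*26 = -29*1/481*26 = -29/481*26 = -58/37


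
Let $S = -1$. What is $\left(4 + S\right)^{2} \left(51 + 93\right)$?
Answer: $1296$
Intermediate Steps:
$\left(4 + S\right)^{2} \left(51 + 93\right) = \left(4 - 1\right)^{2} \left(51 + 93\right) = 3^{2} \cdot 144 = 9 \cdot 144 = 1296$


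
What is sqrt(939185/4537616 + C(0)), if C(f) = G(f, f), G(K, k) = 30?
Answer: sqrt(38872526861665)/1134404 ≈ 5.4961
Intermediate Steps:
C(f) = 30
sqrt(939185/4537616 + C(0)) = sqrt(939185/4537616 + 30) = sqrt(137067665/4537616) = sqrt(38872526861665)/1134404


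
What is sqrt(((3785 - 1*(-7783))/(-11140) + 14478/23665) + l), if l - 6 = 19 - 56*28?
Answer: I*sqrt(10726780372106581)/2636281 ≈ 39.286*I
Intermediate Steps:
l = -1543 (l = 6 + (19 - 56*28) = 6 + (19 - 1568) = 6 - 1549 = -1543)
sqrt(((3785 - 1*(-7783))/(-11140) + 14478/23665) + l) = sqrt(((3785 - 1*(-7783))/(-11140) + 14478/23665) - 1543) = sqrt(((3785 + 7783)*(-1/11140) + 14478*(1/23665)) - 1543) = sqrt((11568*(-1/11140) + 14478/23665) - 1543) = sqrt((-2892/2785 + 14478/23665) - 1543) = sqrt(-1124718/2636281 - 1543) = sqrt(-4068906301/2636281) = I*sqrt(10726780372106581)/2636281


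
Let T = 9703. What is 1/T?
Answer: 1/9703 ≈ 0.00010306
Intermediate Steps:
1/T = 1/9703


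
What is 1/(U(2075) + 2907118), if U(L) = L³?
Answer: 1/8937078993 ≈ 1.1189e-10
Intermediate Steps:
1/(U(2075) + 2907118) = 1/(2075³ + 2907118) = 1/(8934171875 + 2907118) = 1/8937078993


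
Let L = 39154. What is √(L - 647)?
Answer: √38507 ≈ 196.23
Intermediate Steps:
√(L - 647) = √(39154 - 647) = √38507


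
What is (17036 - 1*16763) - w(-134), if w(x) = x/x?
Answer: 272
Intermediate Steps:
w(x) = 1
(17036 - 1*16763) - w(-134) = (17036 - 1*16763) - 1*1 = (17036 - 16763) - 1 = 273 - 1 = 272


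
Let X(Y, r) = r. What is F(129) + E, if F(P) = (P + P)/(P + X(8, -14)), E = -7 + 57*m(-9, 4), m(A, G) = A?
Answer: -59542/115 ≈ -517.76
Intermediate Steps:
E = -520 (E = -7 + 57*(-9) = -7 - 513 = -520)
F(P) = 2*P/(-14 + P) (F(P) = (P + P)/(P - 14) = (2*P)/(-14 + P) = 2*P/(-14 + P))
F(129) + E = 2*129/(-14 + 129) - 520 = 2*129/115 - 520 = 2*129*(1/115) - 520 = 258/115 - 520 = -59542/115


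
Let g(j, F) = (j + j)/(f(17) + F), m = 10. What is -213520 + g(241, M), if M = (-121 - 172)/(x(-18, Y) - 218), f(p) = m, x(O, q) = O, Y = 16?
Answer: -566354808/2653 ≈ -2.1348e+5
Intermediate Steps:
f(p) = 10
M = 293/236 (M = (-121 - 172)/(-18 - 218) = -293/(-236) = -293*(-1/236) = 293/236 ≈ 1.2415)
g(j, F) = 2*j/(10 + F) (g(j, F) = (j + j)/(10 + F) = (2*j)/(10 + F) = 2*j/(10 + F))
-213520 + g(241, M) = -213520 + 2*241/(10 + 293/236) = -213520 + 2*241/(2653/236) = -213520 + 2*241*(236/2653) = -213520 + 113752/2653 = -566354808/2653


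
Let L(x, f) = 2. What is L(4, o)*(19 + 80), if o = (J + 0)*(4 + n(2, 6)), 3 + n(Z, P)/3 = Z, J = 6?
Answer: 198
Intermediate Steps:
n(Z, P) = -9 + 3*Z
o = 6 (o = (6 + 0)*(4 + (-9 + 3*2)) = 6*(4 + (-9 + 6)) = 6*(4 - 3) = 6*1 = 6)
L(4, o)*(19 + 80) = 2*(19 + 80) = 2*99 = 198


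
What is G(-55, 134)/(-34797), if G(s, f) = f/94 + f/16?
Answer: -3685/13083672 ≈ -0.00028165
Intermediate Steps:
G(s, f) = 55*f/752 (G(s, f) = f*(1/94) + f*(1/16) = f/94 + f/16 = 55*f/752)
G(-55, 134)/(-34797) = ((55/752)*134)/(-34797) = (3685/376)*(-1/34797) = -3685/13083672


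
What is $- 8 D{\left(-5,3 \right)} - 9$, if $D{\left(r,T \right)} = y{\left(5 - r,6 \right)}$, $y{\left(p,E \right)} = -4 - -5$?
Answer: $-17$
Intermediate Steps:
$y{\left(p,E \right)} = 1$ ($y{\left(p,E \right)} = -4 + 5 = 1$)
$D{\left(r,T \right)} = 1$
$- 8 D{\left(-5,3 \right)} - 9 = \left(-8\right) 1 - 9 = -8 - 9 = -17$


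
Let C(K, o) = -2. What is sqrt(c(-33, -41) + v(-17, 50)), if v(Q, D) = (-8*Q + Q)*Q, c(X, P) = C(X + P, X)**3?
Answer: I*sqrt(2031) ≈ 45.067*I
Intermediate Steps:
c(X, P) = -8 (c(X, P) = (-2)**3 = -8)
v(Q, D) = -7*Q**2 (v(Q, D) = (-7*Q)*Q = -7*Q**2)
sqrt(c(-33, -41) + v(-17, 50)) = sqrt(-8 - 7*(-17)**2) = sqrt(-8 - 7*289) = sqrt(-8 - 2023) = sqrt(-2031) = I*sqrt(2031)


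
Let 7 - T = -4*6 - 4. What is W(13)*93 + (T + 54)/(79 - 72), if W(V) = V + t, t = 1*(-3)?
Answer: 6599/7 ≈ 942.71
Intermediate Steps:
t = -3
T = 35 (T = 7 - (-4*6 - 4) = 7 - (-24 - 4) = 7 - 1*(-28) = 7 + 28 = 35)
W(V) = -3 + V (W(V) = V - 3 = -3 + V)
W(13)*93 + (T + 54)/(79 - 72) = (-3 + 13)*93 + (35 + 54)/(79 - 72) = 10*93 + 89/7 = 930 + 89*(⅐) = 930 + 89/7 = 6599/7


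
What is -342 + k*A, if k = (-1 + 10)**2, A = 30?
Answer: 2088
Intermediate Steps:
k = 81 (k = 9**2 = 81)
-342 + k*A = -342 + 81*30 = -342 + 2430 = 2088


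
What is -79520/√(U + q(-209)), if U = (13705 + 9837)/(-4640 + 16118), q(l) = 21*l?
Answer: 7952*I*√1444890813/251767 ≈ 1200.6*I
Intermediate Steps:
U = 11771/5739 (U = 23542/11478 = 23542*(1/11478) = 11771/5739 ≈ 2.0511)
-79520/√(U + q(-209)) = -79520/√(11771/5739 + 21*(-209)) = -79520/√(11771/5739 - 4389) = -79520*(-I*√1444890813/2517670) = -(-7952)*I*√1444890813/251767 = 7952*I*√1444890813/251767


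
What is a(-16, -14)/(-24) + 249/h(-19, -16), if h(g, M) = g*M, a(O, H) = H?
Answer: 1279/912 ≈ 1.4024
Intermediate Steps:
h(g, M) = M*g
a(-16, -14)/(-24) + 249/h(-19, -16) = -14/(-24) + 249/((-16*(-19))) = -14*(-1/24) + 249/304 = 7/12 + 249*(1/304) = 7/12 + 249/304 = 1279/912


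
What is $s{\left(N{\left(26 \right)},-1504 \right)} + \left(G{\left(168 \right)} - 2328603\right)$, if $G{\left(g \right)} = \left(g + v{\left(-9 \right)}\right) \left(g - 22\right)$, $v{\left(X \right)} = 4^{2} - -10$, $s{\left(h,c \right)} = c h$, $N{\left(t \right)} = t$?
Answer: $-2339383$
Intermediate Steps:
$v{\left(X \right)} = 26$ ($v{\left(X \right)} = 16 + 10 = 26$)
$G{\left(g \right)} = \left(-22 + g\right) \left(26 + g\right)$ ($G{\left(g \right)} = \left(g + 26\right) \left(g - 22\right) = \left(26 + g\right) \left(-22 + g\right) = \left(-22 + g\right) \left(26 + g\right)$)
$s{\left(N{\left(26 \right)},-1504 \right)} + \left(G{\left(168 \right)} - 2328603\right) = \left(-1504\right) 26 + \left(\left(-572 + 168^{2} + 4 \cdot 168\right) - 2328603\right) = -39104 + \left(\left(-572 + 28224 + 672\right) - 2328603\right) = -39104 + \left(28324 - 2328603\right) = -39104 - 2300279 = -2339383$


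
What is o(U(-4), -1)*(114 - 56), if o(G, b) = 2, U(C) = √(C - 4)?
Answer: 116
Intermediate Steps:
U(C) = √(-4 + C)
o(U(-4), -1)*(114 - 56) = 2*(114 - 56) = 2*58 = 116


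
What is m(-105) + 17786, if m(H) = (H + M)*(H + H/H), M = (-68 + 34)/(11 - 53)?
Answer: 601058/21 ≈ 28622.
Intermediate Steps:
M = 17/21 (M = -34/(-42) = -34*(-1/42) = 17/21 ≈ 0.80952)
m(H) = (1 + H)*(17/21 + H) (m(H) = (H + 17/21)*(H + H/H) = (17/21 + H)*(H + 1) = (17/21 + H)*(1 + H) = (1 + H)*(17/21 + H))
m(-105) + 17786 = (17/21 + (-105)² + (38/21)*(-105)) + 17786 = (17/21 + 11025 - 190) + 17786 = 227552/21 + 17786 = 601058/21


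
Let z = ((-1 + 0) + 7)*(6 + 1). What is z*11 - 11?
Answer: 451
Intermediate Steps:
z = 42 (z = (-1 + 7)*7 = 6*7 = 42)
z*11 - 11 = 42*11 - 11 = 462 - 11 = 451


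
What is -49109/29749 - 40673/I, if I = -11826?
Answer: 629218043/351811674 ≈ 1.7885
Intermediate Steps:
-49109/29749 - 40673/I = -49109/29749 - 40673/(-11826) = -49109*1/29749 - 40673*(-1/11826) = -49109/29749 + 40673/11826 = 629218043/351811674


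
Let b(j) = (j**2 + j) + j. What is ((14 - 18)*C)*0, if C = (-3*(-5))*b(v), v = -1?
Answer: 0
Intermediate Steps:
b(j) = j**2 + 2*j (b(j) = (j + j**2) + j = j**2 + 2*j)
C = -15 (C = (-3*(-5))*(-(2 - 1)) = 15*(-1*1) = 15*(-1) = -15)
((14 - 18)*C)*0 = ((14 - 18)*(-15))*0 = -4*(-15)*0 = 60*0 = 0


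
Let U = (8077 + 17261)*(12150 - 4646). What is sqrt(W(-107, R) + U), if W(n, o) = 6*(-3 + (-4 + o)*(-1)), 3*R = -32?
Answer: sqrt(190136422) ≈ 13789.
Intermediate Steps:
R = -32/3 (R = (1/3)*(-32) = -32/3 ≈ -10.667)
W(n, o) = 6 - 6*o (W(n, o) = 6*(-3 + (4 - o)) = 6*(1 - o) = 6 - 6*o)
U = 190136352 (U = 25338*7504 = 190136352)
sqrt(W(-107, R) + U) = sqrt((6 - 6*(-32/3)) + 190136352) = sqrt((6 + 64) + 190136352) = sqrt(70 + 190136352) = sqrt(190136422)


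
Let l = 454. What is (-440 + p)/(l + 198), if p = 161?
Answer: -279/652 ≈ -0.42791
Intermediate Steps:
(-440 + p)/(l + 198) = (-440 + 161)/(454 + 198) = -279/652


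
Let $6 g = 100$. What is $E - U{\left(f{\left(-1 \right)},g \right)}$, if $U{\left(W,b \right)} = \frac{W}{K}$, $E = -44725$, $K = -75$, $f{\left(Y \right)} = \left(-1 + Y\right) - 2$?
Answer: $- \frac{3354379}{75} \approx -44725.0$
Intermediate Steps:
$f{\left(Y \right)} = -3 + Y$
$g = \frac{50}{3}$ ($g = \frac{1}{6} \cdot 100 = \frac{50}{3} \approx 16.667$)
$U{\left(W,b \right)} = - \frac{W}{75}$ ($U{\left(W,b \right)} = \frac{W}{-75} = W \left(- \frac{1}{75}\right) = - \frac{W}{75}$)
$E - U{\left(f{\left(-1 \right)},g \right)} = -44725 - - \frac{-3 - 1}{75} = -44725 - \left(- \frac{1}{75}\right) \left(-4\right) = -44725 - \frac{4}{75} = - \frac{3354379}{75}$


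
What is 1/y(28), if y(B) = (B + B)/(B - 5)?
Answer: 23/56 ≈ 0.41071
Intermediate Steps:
y(B) = 2*B/(-5 + B) (y(B) = (2*B)/(-5 + B) = 2*B/(-5 + B))
1/y(28) = 1/(2*28/(-5 + 28)) = 1/(2*28/23) = 1/(2*28*(1/23)) = 1/(56/23) = 23/56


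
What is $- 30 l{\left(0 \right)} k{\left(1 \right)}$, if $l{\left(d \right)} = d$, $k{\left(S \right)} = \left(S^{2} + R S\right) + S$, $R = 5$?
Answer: $0$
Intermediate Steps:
$k{\left(S \right)} = S^{2} + 6 S$ ($k{\left(S \right)} = \left(S^{2} + 5 S\right) + S = S^{2} + 6 S$)
$- 30 l{\left(0 \right)} k{\left(1 \right)} = \left(-30\right) 0 \cdot 1 \left(6 + 1\right) = 0 \cdot 1 \cdot 7 = 0 \cdot 7 = 0$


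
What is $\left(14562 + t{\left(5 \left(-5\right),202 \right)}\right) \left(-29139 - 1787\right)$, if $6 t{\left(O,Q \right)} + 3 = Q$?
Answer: $- \frac{1354110373}{3} \approx -4.5137 \cdot 10^{8}$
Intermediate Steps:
$t{\left(O,Q \right)} = - \frac{1}{2} + \frac{Q}{6}$
$\left(14562 + t{\left(5 \left(-5\right),202 \right)}\right) \left(-29139 - 1787\right) = \left(14562 + \left(- \frac{1}{2} + \frac{1}{6} \cdot 202\right)\right) \left(-29139 - 1787\right) = \left(14562 + \left(- \frac{1}{2} + \frac{101}{3}\right)\right) \left(-30926\right) = \left(14562 + \frac{199}{6}\right) \left(-30926\right) = \frac{87571}{6} \left(-30926\right) = - \frac{1354110373}{3}$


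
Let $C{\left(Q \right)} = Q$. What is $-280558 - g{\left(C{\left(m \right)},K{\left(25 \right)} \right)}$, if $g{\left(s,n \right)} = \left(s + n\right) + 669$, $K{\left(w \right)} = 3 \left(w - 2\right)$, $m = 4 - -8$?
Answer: $-281308$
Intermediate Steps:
$m = 12$ ($m = 4 + 8 = 12$)
$K{\left(w \right)} = -6 + 3 w$ ($K{\left(w \right)} = 3 \left(-2 + w\right) = -6 + 3 w$)
$g{\left(s,n \right)} = 669 + n + s$ ($g{\left(s,n \right)} = \left(n + s\right) + 669 = 669 + n + s$)
$-280558 - g{\left(C{\left(m \right)},K{\left(25 \right)} \right)} = -280558 - \left(669 + \left(-6 + 3 \cdot 25\right) + 12\right) = -280558 - \left(669 + \left(-6 + 75\right) + 12\right) = -280558 - \left(669 + 69 + 12\right) = -280558 - 750 = -281308$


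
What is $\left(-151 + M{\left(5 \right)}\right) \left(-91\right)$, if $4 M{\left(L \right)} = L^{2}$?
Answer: $\frac{52689}{4} \approx 13172.0$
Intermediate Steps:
$M{\left(L \right)} = \frac{L^{2}}{4}$
$\left(-151 + M{\left(5 \right)}\right) \left(-91\right) = \left(-151 + \frac{5^{2}}{4}\right) \left(-91\right) = \left(-151 + \frac{1}{4} \cdot 25\right) \left(-91\right) = \left(-151 + \frac{25}{4}\right) \left(-91\right) = \left(- \frac{579}{4}\right) \left(-91\right) = \frac{52689}{4}$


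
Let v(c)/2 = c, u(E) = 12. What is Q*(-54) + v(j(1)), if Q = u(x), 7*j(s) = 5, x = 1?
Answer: -4526/7 ≈ -646.57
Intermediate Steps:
j(s) = 5/7 (j(s) = (⅐)*5 = 5/7)
v(c) = 2*c
Q = 12
Q*(-54) + v(j(1)) = 12*(-54) + 2*(5/7) = -648 + 10/7 = -4526/7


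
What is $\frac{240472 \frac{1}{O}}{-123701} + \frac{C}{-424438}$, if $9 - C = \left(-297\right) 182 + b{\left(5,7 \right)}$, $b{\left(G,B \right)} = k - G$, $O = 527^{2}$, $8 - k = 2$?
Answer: $- \frac{928710634516267}{7290859088899351} \approx -0.12738$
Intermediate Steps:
$k = 6$ ($k = 8 - 2 = 6$)
$O = 277729$
$b{\left(G,B \right)} = 6 - G$
$C = 54062$ ($C = 9 - \left(\left(-297\right) 182 + \left(6 - 5\right)\right) = 9 - \left(-54054 + \left(6 - 5\right)\right) = 9 - \left(-54054 + 1\right) = 9 - -54053 = 9 + 54053 = 54062$)
$\frac{240472 \frac{1}{O}}{-123701} + \frac{C}{-424438} = \frac{240472 \cdot \frac{1}{277729}}{-123701} + \frac{54062}{-424438} = 240472 \cdot \frac{1}{277729} \left(- \frac{1}{123701}\right) + 54062 \left(- \frac{1}{424438}\right) = \frac{240472}{277729} \left(- \frac{1}{123701}\right) - \frac{27031}{212219} = - \frac{240472}{34355355029} - \frac{27031}{212219} = - \frac{928710634516267}{7290859088899351}$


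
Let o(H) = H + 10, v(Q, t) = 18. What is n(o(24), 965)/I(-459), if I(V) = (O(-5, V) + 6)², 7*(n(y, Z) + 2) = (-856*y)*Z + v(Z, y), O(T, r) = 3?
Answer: -28085356/567 ≈ -49533.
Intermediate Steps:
o(H) = 10 + H
n(y, Z) = 4/7 - 856*Z*y/7 (n(y, Z) = -2 + ((-856*y)*Z + 18)/7 = -2 + (-856*Z*y + 18)/7 = -2 + (18 - 856*Z*y)/7 = -2 + (18/7 - 856*Z*y/7) = 4/7 - 856*Z*y/7)
I(V) = 81 (I(V) = (3 + 6)² = 9² = 81)
n(o(24), 965)/I(-459) = (4/7 - 856/7*965*(10 + 24))/81 = (4/7 - 856/7*965*34)*(1/81) = (4/7 - 28085360/7)*(1/81) = -28085356/7*1/81 = -28085356/567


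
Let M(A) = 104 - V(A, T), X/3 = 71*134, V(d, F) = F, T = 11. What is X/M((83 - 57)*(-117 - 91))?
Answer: 9514/31 ≈ 306.90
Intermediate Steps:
X = 28542 (X = 3*(71*134) = 3*9514 = 28542)
M(A) = 93 (M(A) = 104 - 1*11 = 104 - 11 = 93)
X/M((83 - 57)*(-117 - 91)) = 28542/93 = 28542*(1/93) = 9514/31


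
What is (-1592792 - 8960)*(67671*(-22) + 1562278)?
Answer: -117754400032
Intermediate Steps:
(-1592792 - 8960)*(67671*(-22) + 1562278) = -1601752*(-1488762 + 1562278) = -1601752*73516 = -117754400032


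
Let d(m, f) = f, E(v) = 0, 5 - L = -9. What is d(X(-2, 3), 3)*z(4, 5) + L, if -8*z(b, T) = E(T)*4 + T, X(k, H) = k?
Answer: 97/8 ≈ 12.125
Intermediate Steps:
L = 14 (L = 5 - 1*(-9) = 5 + 9 = 14)
z(b, T) = -T/8 (z(b, T) = -(0*4 + T)/8 = -(0 + T)/8 = -T/8)
d(X(-2, 3), 3)*z(4, 5) + L = 3*(-⅛*5) + 14 = 3*(-5/8) + 14 = -15/8 + 14 = 97/8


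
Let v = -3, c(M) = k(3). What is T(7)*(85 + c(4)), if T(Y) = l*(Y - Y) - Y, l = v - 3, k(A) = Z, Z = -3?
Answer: -574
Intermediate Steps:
k(A) = -3
c(M) = -3
l = -6 (l = -3 - 3 = -6)
T(Y) = -Y (T(Y) = -6*(Y - Y) - Y = -6*0 - Y = 0 - Y = -Y)
T(7)*(85 + c(4)) = (-1*7)*(85 - 3) = -7*82 = -574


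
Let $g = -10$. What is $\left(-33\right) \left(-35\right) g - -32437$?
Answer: $20887$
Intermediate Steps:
$\left(-33\right) \left(-35\right) g - -32437 = \left(-33\right) \left(-35\right) \left(-10\right) - -32437 = 1155 \left(-10\right) + 32437 = -11550 + 32437 = 20887$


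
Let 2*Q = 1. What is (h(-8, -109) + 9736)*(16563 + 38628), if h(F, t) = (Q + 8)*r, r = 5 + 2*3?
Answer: 1084999869/2 ≈ 5.4250e+8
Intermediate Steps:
Q = ½ (Q = (½)*1 = ½ ≈ 0.50000)
r = 11 (r = 5 + 6 = 11)
h(F, t) = 187/2 (h(F, t) = (½ + 8)*11 = (17/2)*11 = 187/2)
(h(-8, -109) + 9736)*(16563 + 38628) = (187/2 + 9736)*(16563 + 38628) = (19659/2)*55191 = 1084999869/2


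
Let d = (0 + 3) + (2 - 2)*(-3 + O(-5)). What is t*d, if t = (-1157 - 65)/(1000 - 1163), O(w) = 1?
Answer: 3666/163 ≈ 22.491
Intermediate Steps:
t = 1222/163 (t = -1222/(-163) = -1222*(-1/163) = 1222/163 ≈ 7.4969)
d = 3 (d = (0 + 3) + (2 - 2)*(-3 + 1) = 3 + 0*(-2) = 3 + 0 = 3)
t*d = (1222/163)*3 = 3666/163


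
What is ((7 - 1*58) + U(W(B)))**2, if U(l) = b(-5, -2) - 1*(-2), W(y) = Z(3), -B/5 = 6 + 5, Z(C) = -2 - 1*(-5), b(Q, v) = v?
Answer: 2601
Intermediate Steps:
Z(C) = 3 (Z(C) = -2 + 5 = 3)
B = -55 (B = -5*(6 + 5) = -5*11 = -55)
W(y) = 3
U(l) = 0 (U(l) = -2 - 1*(-2) = -2 + 2 = 0)
((7 - 1*58) + U(W(B)))**2 = ((7 - 1*58) + 0)**2 = ((7 - 58) + 0)**2 = (-51 + 0)**2 = (-51)**2 = 2601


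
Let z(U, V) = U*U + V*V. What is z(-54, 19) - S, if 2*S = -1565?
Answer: 8119/2 ≈ 4059.5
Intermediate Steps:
S = -1565/2 (S = (½)*(-1565) = -1565/2 ≈ -782.50)
z(U, V) = U² + V²
z(-54, 19) - S = ((-54)² + 19²) - 1*(-1565/2) = (2916 + 361) + 1565/2 = 3277 + 1565/2 = 8119/2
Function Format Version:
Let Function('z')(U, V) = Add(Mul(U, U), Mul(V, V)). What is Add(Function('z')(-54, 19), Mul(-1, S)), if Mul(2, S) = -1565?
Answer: Rational(8119, 2) ≈ 4059.5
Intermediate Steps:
S = Rational(-1565, 2) (S = Mul(Rational(1, 2), -1565) = Rational(-1565, 2) ≈ -782.50)
Function('z')(U, V) = Add(Pow(U, 2), Pow(V, 2))
Add(Function('z')(-54, 19), Mul(-1, S)) = Add(Add(Pow(-54, 2), Pow(19, 2)), Mul(-1, Rational(-1565, 2))) = Add(Add(2916, 361), Rational(1565, 2)) = Add(3277, Rational(1565, 2)) = Rational(8119, 2)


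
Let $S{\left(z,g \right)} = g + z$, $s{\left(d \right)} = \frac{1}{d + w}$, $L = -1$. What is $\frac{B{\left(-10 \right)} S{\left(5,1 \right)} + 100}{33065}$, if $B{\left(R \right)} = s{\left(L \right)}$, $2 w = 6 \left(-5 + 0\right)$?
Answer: $\frac{797}{264520} \approx 0.003013$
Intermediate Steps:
$w = -15$ ($w = \frac{6 \left(-5 + 0\right)}{2} = \frac{6 \left(-5\right)}{2} = \frac{1}{2} \left(-30\right) = -15$)
$s{\left(d \right)} = \frac{1}{-15 + d}$ ($s{\left(d \right)} = \frac{1}{d - 15} = \frac{1}{-15 + d}$)
$B{\left(R \right)} = - \frac{1}{16}$ ($B{\left(R \right)} = \frac{1}{-15 - 1} = \frac{1}{-16} = - \frac{1}{16}$)
$\frac{B{\left(-10 \right)} S{\left(5,1 \right)} + 100}{33065} = \frac{- \frac{1 + 5}{16} + 100}{33065} = \left(\left(- \frac{1}{16}\right) 6 + 100\right) \frac{1}{33065} = \left(- \frac{3}{8} + 100\right) \frac{1}{33065} = \frac{797}{8} \cdot \frac{1}{33065} = \frac{797}{264520}$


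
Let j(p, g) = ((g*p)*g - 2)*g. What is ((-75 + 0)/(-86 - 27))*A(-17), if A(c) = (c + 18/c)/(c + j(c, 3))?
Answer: 23025/925922 ≈ 0.024867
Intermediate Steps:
j(p, g) = g*(-2 + p*g²) (j(p, g) = (p*g² - 2)*g = (-2 + p*g²)*g = g*(-2 + p*g²))
A(c) = (c + 18/c)/(-6 + 28*c) (A(c) = (c + 18/c)/(c + 3*(-2 + c*3²)) = (c + 18/c)/(c + 3*(-2 + c*9)) = (c + 18/c)/(c + 3*(-2 + 9*c)) = (c + 18/c)/(c + (-6 + 27*c)) = (c + 18/c)/(-6 + 28*c))
((-75 + 0)/(-86 - 27))*A(-17) = ((-75 + 0)/(-86 - 27))*((½)*(18 + (-17)²)/(-17*(-3 + 14*(-17)))) = (-75/(-113))*((½)*(-1/17)*(18 + 289)/(-3 - 238)) = (-75*(-1/113))*((½)*(-1/17)*307/(-241)) = 75*((½)*(-1/17)*(-1/241)*307)/113 = (75/113)*(307/8194) = 23025/925922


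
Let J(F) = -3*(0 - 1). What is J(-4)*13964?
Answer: 41892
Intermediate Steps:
J(F) = 3 (J(F) = -3*(-1) = 3)
J(-4)*13964 = 3*13964 = 41892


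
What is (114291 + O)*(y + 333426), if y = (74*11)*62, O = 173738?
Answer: 110572604926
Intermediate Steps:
y = 50468 (y = 814*62 = 50468)
(114291 + O)*(y + 333426) = (114291 + 173738)*(50468 + 333426) = 288029*383894 = 110572604926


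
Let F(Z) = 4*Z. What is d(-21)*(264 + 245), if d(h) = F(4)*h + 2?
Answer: -170006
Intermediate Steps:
d(h) = 2 + 16*h (d(h) = (4*4)*h + 2 = 16*h + 2 = 2 + 16*h)
d(-21)*(264 + 245) = (2 + 16*(-21))*(264 + 245) = (2 - 336)*509 = -334*509 = -170006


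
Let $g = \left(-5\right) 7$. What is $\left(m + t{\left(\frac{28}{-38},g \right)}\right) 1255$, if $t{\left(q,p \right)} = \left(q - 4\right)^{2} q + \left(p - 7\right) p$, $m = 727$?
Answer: $\frac{18769557865}{6859} \approx 2.7365 \cdot 10^{6}$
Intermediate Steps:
$g = -35$
$t{\left(q,p \right)} = p \left(-7 + p\right) + q \left(-4 + q\right)^{2}$ ($t{\left(q,p \right)} = \left(-4 + q\right)^{2} q + \left(p - 7\right) p = q \left(-4 + q\right)^{2} + \left(-7 + p\right) p = q \left(-4 + q\right)^{2} + p \left(-7 + p\right) = p \left(-7 + p\right) + q \left(-4 + q\right)^{2}$)
$\left(m + t{\left(\frac{28}{-38},g \right)}\right) 1255 = \left(727 + \left(\left(-35\right)^{2} - -245 + \frac{28}{-38} \left(-4 + \frac{28}{-38}\right)^{2}\right)\right) 1255 = \left(727 + \left(1225 + 245 + 28 \left(- \frac{1}{38}\right) \left(-4 + 28 \left(- \frac{1}{38}\right)\right)^{2}\right)\right) 1255 = \left(727 + \left(1225 + 245 - \frac{14 \left(-4 - \frac{14}{19}\right)^{2}}{19}\right)\right) 1255 = \left(727 + \left(1225 + 245 - \frac{14 \left(- \frac{90}{19}\right)^{2}}{19}\right)\right) 1255 = \left(727 + \left(1225 + 245 - \frac{113400}{6859}\right)\right) 1255 = \left(727 + \frac{9969330}{6859}\right) 1255 = \frac{14955823}{6859} \cdot 1255 = \frac{18769557865}{6859}$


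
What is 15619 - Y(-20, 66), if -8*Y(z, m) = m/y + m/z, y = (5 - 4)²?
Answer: 1250147/80 ≈ 15627.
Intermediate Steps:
y = 1 (y = 1² = 1)
Y(z, m) = -m/8 - m/(8*z) (Y(z, m) = -(m/1 + m/z)/8 = -(m*1 + m/z)/8 = -(m + m/z)/8 = -m/8 - m/(8*z))
15619 - Y(-20, 66) = 15619 - (-1)*66*(1 - 20)/(8*(-20)) = 15619 - (-1)*66*(-1)*(-19)/(8*20) = 15619 - 1*(-627/80) = 15619 + 627/80 = 1250147/80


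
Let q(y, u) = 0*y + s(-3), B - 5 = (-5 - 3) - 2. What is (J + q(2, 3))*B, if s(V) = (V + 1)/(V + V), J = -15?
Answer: 220/3 ≈ 73.333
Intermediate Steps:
s(V) = (1 + V)/(2*V) (s(V) = (1 + V)/((2*V)) = (1 + V)*(1/(2*V)) = (1 + V)/(2*V))
B = -5 (B = 5 + ((-5 - 3) - 2) = 5 + (-8 - 2) = 5 - 10 = -5)
q(y, u) = 1/3 (q(y, u) = 0*y + (1/2)*(1 - 3)/(-3) = 0 + (1/2)*(-1/3)*(-2) = 0 + 1/3 = 1/3)
(J + q(2, 3))*B = (-15 + 1/3)*(-5) = -44/3*(-5) = 220/3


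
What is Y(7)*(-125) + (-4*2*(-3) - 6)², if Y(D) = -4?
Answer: 824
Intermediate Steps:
Y(7)*(-125) + (-4*2*(-3) - 6)² = -4*(-125) + (-4*2*(-3) - 6)² = 500 + (-8*(-3) - 6)² = 500 + (24 - 6)² = 500 + 18² = 500 + 324 = 824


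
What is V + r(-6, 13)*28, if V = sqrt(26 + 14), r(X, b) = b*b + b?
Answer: 5096 + 2*sqrt(10) ≈ 5102.3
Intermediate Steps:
r(X, b) = b + b**2 (r(X, b) = b**2 + b = b + b**2)
V = 2*sqrt(10) (V = sqrt(40) = 2*sqrt(10) ≈ 6.3246)
V + r(-6, 13)*28 = 2*sqrt(10) + (13*(1 + 13))*28 = 2*sqrt(10) + (13*14)*28 = 2*sqrt(10) + 182*28 = 2*sqrt(10) + 5096 = 5096 + 2*sqrt(10)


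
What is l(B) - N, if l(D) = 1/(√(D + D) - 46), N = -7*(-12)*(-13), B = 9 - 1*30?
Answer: 1178245/1079 - I*√42/2158 ≈ 1092.0 - 0.0030031*I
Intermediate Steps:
B = -21 (B = 9 - 30 = -21)
N = -1092 (N = 84*(-13) = -1092)
l(D) = 1/(-46 + √2*√D) (l(D) = 1/(√(2*D) - 46) = 1/(√2*√D - 46) = 1/(-46 + √2*√D))
l(B) - N = 1/(-46 + √2*√(-21)) - 1*(-1092) = 1/(-46 + √2*(I*√21)) + 1092 = 1/(-46 + I*√42) + 1092 = 1092 + 1/(-46 + I*√42)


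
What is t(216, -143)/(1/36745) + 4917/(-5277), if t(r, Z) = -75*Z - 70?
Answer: 688680116386/1759 ≈ 3.9152e+8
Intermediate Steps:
t(r, Z) = -70 - 75*Z
t(216, -143)/(1/36745) + 4917/(-5277) = (-70 - 75*(-143))/(1/36745) + 4917/(-5277) = (-70 + 10725)/(1/36745) + 4917*(-1/5277) = 10655*36745 - 1639/1759 = 391517975 - 1639/1759 = 688680116386/1759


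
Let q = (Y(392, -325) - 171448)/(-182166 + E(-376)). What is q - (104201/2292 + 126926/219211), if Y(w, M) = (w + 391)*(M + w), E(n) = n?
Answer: -2081473308231091/45857435658852 ≈ -45.390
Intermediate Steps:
Y(w, M) = (391 + w)*(M + w)
q = 118987/182542 (q = ((392² + 391*(-325) + 391*392 - 325*392) - 171448)/(-182166 - 376) = ((153664 - 127075 + 153272 - 127400) - 171448)/(-182542) = (52461 - 171448)*(-1/182542) = -118987*(-1/182542) = 118987/182542 ≈ 0.65183)
q - (104201/2292 + 126926/219211) = 118987/182542 - (104201/2292 + 126926/219211) = 118987/182542 - 1*23132919803/502431612 = 118987/182542 - 23132919803/502431612 = -2081473308231091/45857435658852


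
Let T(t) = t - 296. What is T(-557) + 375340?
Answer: 374487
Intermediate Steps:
T(t) = -296 + t
T(-557) + 375340 = (-296 - 557) + 375340 = -853 + 375340 = 374487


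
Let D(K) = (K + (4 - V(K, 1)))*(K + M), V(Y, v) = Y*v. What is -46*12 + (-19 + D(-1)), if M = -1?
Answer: -579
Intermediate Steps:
D(K) = -4 + 4*K (D(K) = (K + (4 - K))*(K - 1) = (K + (4 - K))*(-1 + K) = 4*(-1 + K) = -4 + 4*K)
-46*12 + (-19 + D(-1)) = -46*12 + (-19 + (-4 + 4*(-1))) = -552 + (-19 + (-4 - 4)) = -552 + (-19 - 8) = -552 - 27 = -579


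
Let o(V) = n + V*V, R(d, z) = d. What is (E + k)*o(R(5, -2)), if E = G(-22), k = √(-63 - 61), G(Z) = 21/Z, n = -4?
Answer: -441/22 + 42*I*√31 ≈ -20.045 + 233.85*I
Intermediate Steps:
k = 2*I*√31 (k = √(-124) = 2*I*√31 ≈ 11.136*I)
o(V) = -4 + V² (o(V) = -4 + V*V = -4 + V²)
E = -21/22 (E = 21/(-22) = 21*(-1/22) = -21/22 ≈ -0.95455)
(E + k)*o(R(5, -2)) = (-21/22 + 2*I*√31)*(-4 + 5²) = (-21/22 + 2*I*√31)*(-4 + 25) = (-21/22 + 2*I*√31)*21 = -441/22 + 42*I*√31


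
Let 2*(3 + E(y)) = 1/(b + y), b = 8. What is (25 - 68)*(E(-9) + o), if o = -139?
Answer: 12255/2 ≈ 6127.5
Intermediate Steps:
E(y) = -3 + 1/(2*(8 + y))
(25 - 68)*(E(-9) + o) = (25 - 68)*((-47 - 6*(-9))/(2*(8 - 9)) - 139) = -43*((½)*(-47 + 54)/(-1) - 139) = -43*((½)*(-1)*7 - 139) = -43*(-7/2 - 139) = -43*(-285/2) = 12255/2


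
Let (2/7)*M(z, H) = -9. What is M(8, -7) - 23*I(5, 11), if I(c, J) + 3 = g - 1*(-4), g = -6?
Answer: 167/2 ≈ 83.500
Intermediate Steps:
M(z, H) = -63/2 (M(z, H) = (7/2)*(-9) = -63/2)
I(c, J) = -5 (I(c, J) = -3 + (-6 - 1*(-4)) = -3 + (-6 + 4) = -3 - 2 = -5)
M(8, -7) - 23*I(5, 11) = -63/2 - 23*(-5) = -63/2 + 115 = 167/2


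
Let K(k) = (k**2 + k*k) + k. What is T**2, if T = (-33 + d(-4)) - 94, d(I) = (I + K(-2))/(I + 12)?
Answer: 257049/16 ≈ 16066.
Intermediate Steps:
K(k) = k + 2*k**2 (K(k) = (k**2 + k**2) + k = 2*k**2 + k = k + 2*k**2)
d(I) = (6 + I)/(12 + I) (d(I) = (I - 2*(1 + 2*(-2)))/(I + 12) = (I - 2*(1 - 4))/(12 + I) = (I - 2*(-3))/(12 + I) = (I + 6)/(12 + I) = (6 + I)/(12 + I))
T = -507/4 (T = (-33 + (6 - 4)/(12 - 4)) - 94 = (-33 + 2/8) - 94 = (-33 + (1/8)*2) - 94 = (-33 + 1/4) - 94 = -131/4 - 94 = -507/4 ≈ -126.75)
T**2 = (-507/4)**2 = 257049/16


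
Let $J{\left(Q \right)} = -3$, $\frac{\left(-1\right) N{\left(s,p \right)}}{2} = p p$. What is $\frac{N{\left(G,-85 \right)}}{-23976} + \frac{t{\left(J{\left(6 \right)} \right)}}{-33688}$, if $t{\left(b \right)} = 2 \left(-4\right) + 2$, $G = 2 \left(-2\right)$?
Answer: $\frac{15216733}{25240734} \approx 0.60286$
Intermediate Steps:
$G = -4$
$N{\left(s,p \right)} = - 2 p^{2}$ ($N{\left(s,p \right)} = - 2 p p = - 2 p^{2}$)
$t{\left(b \right)} = -6$ ($t{\left(b \right)} = -8 + 2 = -6$)
$\frac{N{\left(G,-85 \right)}}{-23976} + \frac{t{\left(J{\left(6 \right)} \right)}}{-33688} = \frac{\left(-2\right) \left(-85\right)^{2}}{-23976} - \frac{6}{-33688} = \left(-2\right) 7225 \left(- \frac{1}{23976}\right) - - \frac{3}{16844} = \left(-14450\right) \left(- \frac{1}{23976}\right) + \frac{3}{16844} = \frac{7225}{11988} + \frac{3}{16844} = \frac{15216733}{25240734}$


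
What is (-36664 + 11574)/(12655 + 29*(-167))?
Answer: -12545/3906 ≈ -3.2117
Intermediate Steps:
(-36664 + 11574)/(12655 + 29*(-167)) = -25090/(12655 - 4843) = -25090/7812 = -25090*1/7812 = -12545/3906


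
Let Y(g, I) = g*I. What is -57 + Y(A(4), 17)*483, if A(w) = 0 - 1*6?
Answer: -49323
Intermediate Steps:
A(w) = -6 (A(w) = 0 - 6 = -6)
Y(g, I) = I*g
-57 + Y(A(4), 17)*483 = -57 + (17*(-6))*483 = -57 - 102*483 = -57 - 49266 = -49323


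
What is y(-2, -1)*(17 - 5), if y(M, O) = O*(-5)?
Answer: 60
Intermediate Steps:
y(M, O) = -5*O
y(-2, -1)*(17 - 5) = (-5*(-1))*(17 - 5) = 5*12 = 60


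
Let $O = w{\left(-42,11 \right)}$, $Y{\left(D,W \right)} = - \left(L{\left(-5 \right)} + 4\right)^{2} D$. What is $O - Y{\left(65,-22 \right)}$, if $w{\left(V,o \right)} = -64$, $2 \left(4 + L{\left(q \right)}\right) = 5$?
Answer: $\frac{1369}{4} \approx 342.25$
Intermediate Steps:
$L{\left(q \right)} = - \frac{3}{2}$ ($L{\left(q \right)} = -4 + \frac{1}{2} \cdot 5 = -4 + \frac{5}{2} = - \frac{3}{2}$)
$Y{\left(D,W \right)} = - \frac{25 D}{4}$ ($Y{\left(D,W \right)} = - \left(- \frac{3}{2} + 4\right)^{2} D = - \left(\frac{5}{2}\right)^{2} D = \left(-1\right) \frac{25}{4} D = - \frac{25 D}{4}$)
$O = -64$
$O - Y{\left(65,-22 \right)} = -64 - \left(- \frac{25}{4}\right) 65 = -64 - - \frac{1625}{4} = -64 + \frac{1625}{4} = \frac{1369}{4}$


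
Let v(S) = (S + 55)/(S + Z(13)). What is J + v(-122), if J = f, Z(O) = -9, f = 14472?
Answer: 1895899/131 ≈ 14473.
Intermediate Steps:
v(S) = (55 + S)/(-9 + S) (v(S) = (S + 55)/(S - 9) = (55 + S)/(-9 + S))
J = 14472
J + v(-122) = 14472 + (55 - 122)/(-9 - 122) = 14472 - 67/(-131) = 14472 - 1/131*(-67) = 14472 + 67/131 = 1895899/131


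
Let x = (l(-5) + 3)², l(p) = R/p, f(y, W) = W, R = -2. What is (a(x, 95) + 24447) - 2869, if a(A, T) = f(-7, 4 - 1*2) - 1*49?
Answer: 21531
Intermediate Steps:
l(p) = -2/p
x = 289/25 (x = (-2/(-5) + 3)² = (-2*(-⅕) + 3)² = (⅖ + 3)² = (17/5)² = 289/25 ≈ 11.560)
a(A, T) = -47 (a(A, T) = (4 - 1*2) - 1*49 = (4 - 2) - 49 = 2 - 49 = -47)
(a(x, 95) + 24447) - 2869 = (-47 + 24447) - 2869 = 24400 - 2869 = 21531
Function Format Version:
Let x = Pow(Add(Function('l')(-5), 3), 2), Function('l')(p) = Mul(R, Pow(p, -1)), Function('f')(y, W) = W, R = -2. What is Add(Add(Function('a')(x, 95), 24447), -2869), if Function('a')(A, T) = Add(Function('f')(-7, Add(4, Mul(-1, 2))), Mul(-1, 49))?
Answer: 21531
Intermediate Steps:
Function('l')(p) = Mul(-2, Pow(p, -1))
x = Rational(289, 25) (x = Pow(Add(Mul(-2, Pow(-5, -1)), 3), 2) = Pow(Add(Mul(-2, Rational(-1, 5)), 3), 2) = Pow(Add(Rational(2, 5), 3), 2) = Pow(Rational(17, 5), 2) = Rational(289, 25) ≈ 11.560)
Function('a')(A, T) = -47 (Function('a')(A, T) = Add(Add(4, Mul(-1, 2)), Mul(-1, 49)) = Add(Add(4, -2), -49) = Add(2, -49) = -47)
Add(Add(Function('a')(x, 95), 24447), -2869) = Add(Add(-47, 24447), -2869) = Add(24400, -2869) = 21531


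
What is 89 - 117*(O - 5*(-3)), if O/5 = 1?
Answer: -2251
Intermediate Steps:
O = 5 (O = 5*1 = 5)
89 - 117*(O - 5*(-3)) = 89 - 117*(5 - 5*(-3)) = 89 - 117*(5 + 15) = 89 - 117*20 = 89 - 2340 = -2251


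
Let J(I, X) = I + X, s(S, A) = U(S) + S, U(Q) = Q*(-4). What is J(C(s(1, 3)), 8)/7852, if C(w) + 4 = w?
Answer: 1/7852 ≈ 0.00012736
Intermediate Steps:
U(Q) = -4*Q
s(S, A) = -3*S (s(S, A) = -4*S + S = -3*S)
C(w) = -4 + w
J(C(s(1, 3)), 8)/7852 = ((-4 - 3*1) + 8)/7852 = ((-4 - 3) + 8)*(1/7852) = (-7 + 8)*(1/7852) = 1*(1/7852) = 1/7852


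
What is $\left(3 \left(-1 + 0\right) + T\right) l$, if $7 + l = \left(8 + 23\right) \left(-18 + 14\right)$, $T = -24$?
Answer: $3537$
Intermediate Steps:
$l = -131$ ($l = -7 + \left(8 + 23\right) \left(-18 + 14\right) = -7 + 31 \left(-4\right) = -7 - 124 = -131$)
$\left(3 \left(-1 + 0\right) + T\right) l = \left(3 \left(-1 + 0\right) - 24\right) \left(-131\right) = \left(3 \left(-1\right) - 24\right) \left(-131\right) = \left(-3 - 24\right) \left(-131\right) = \left(-27\right) \left(-131\right) = 3537$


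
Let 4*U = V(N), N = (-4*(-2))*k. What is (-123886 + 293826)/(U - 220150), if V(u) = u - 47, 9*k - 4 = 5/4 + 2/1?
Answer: -1223568/1585153 ≈ -0.77189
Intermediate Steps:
k = 29/36 (k = 4/9 + (5/4 + 2/1)/9 = 4/9 + (5*(1/4) + 2*1)/9 = 4/9 + (5/4 + 2)/9 = 4/9 + (1/9)*(13/4) = 4/9 + 13/36 = 29/36 ≈ 0.80556)
N = 58/9 (N = -4*(-2)*(29/36) = 8*(29/36) = 58/9 ≈ 6.4444)
V(u) = -47 + u
U = -365/36 (U = (-47 + 58/9)/4 = (1/4)*(-365/9) = -365/36 ≈ -10.139)
(-123886 + 293826)/(U - 220150) = (-123886 + 293826)/(-365/36 - 220150) = 169940/(-7925765/36) = 169940*(-36/7925765) = -1223568/1585153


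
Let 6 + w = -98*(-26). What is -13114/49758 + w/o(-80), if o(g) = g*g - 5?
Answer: 21310403/159101205 ≈ 0.13394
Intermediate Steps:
w = 2542 (w = -6 - 98*(-26) = -6 + 2548 = 2542)
o(g) = -5 + g**2 (o(g) = g**2 - 5 = -5 + g**2)
-13114/49758 + w/o(-80) = -13114/49758 + 2542/(-5 + (-80)**2) = -13114*1/49758 + 2542/(-5 + 6400) = -6557/24879 + 2542/6395 = 21310403/159101205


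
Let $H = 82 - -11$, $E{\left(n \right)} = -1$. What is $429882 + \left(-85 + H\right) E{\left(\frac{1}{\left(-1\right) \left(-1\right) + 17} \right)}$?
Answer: $429874$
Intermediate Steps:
$H = 93$ ($H = 82 + 11 = 93$)
$429882 + \left(-85 + H\right) E{\left(\frac{1}{\left(-1\right) \left(-1\right) + 17} \right)} = 429882 + \left(-85 + 93\right) \left(-1\right) = 429882 + 8 \left(-1\right) = 429882 - 8 = 429874$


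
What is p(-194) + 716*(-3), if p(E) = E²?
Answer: 35488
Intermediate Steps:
p(-194) + 716*(-3) = (-194)² + 716*(-3) = 37636 - 2148 = 35488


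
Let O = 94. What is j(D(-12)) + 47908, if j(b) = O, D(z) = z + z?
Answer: 48002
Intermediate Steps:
D(z) = 2*z
j(b) = 94
j(D(-12)) + 47908 = 94 + 47908 = 48002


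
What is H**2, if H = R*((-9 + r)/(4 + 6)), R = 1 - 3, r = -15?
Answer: 576/25 ≈ 23.040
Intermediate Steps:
R = -2
H = 24/5 (H = -2*(-9 - 15)/(4 + 6) = -(-48)/10 = -2*(-12/5) = 24/5 ≈ 4.8000)
H**2 = (24/5)**2 = 576/25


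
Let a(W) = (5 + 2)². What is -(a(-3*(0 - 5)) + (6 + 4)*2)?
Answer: -69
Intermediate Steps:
a(W) = 49 (a(W) = 7² = 49)
-(a(-3*(0 - 5)) + (6 + 4)*2) = -(49 + (6 + 4)*2) = -(49 + 10*2) = -(49 + 20) = -1*69 = -69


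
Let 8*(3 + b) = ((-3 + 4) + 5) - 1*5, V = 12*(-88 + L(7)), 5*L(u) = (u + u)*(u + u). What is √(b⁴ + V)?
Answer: I*√52969415/320 ≈ 22.744*I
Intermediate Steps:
L(u) = 4*u²/5 (L(u) = ((u + u)*(u + u))/5 = ((2*u)*(2*u))/5 = (4*u²)/5 = 4*u²/5)
V = -2928/5 (V = 12*(-88 + (⅘)*7²) = 12*(-88 + (⅘)*49) = 12*(-88 + 196/5) = 12*(-244/5) = -2928/5 ≈ -585.60)
b = -23/8 (b = -3 + (((-3 + 4) + 5) - 1*5)/8 = -3 + ((1 + 5) - 5)/8 = -3 + (6 - 5)/8 = -3 + (⅛)*1 = -3 + ⅛ = -23/8 ≈ -2.8750)
√(b⁴ + V) = √((-23/8)⁴ - 2928/5) = √(279841/4096 - 2928/5) = √(-10593883/20480) = I*√52969415/320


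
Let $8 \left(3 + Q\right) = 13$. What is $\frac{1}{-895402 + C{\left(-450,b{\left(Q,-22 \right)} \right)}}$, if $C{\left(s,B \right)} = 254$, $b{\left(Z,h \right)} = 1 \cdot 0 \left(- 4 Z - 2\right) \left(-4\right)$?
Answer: $- \frac{1}{895148} \approx -1.1171 \cdot 10^{-6}$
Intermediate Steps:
$Q = - \frac{11}{8}$ ($Q = -3 + \frac{1}{8} \cdot 13 = -3 + \frac{13}{8} = - \frac{11}{8} \approx -1.375$)
$b{\left(Z,h \right)} = 0$ ($b{\left(Z,h \right)} = 1 \cdot 0 \left(-2 - 4 Z\right) \left(-4\right) = 1 \cdot 0 \left(-4\right) = 1 \cdot 0 = 0$)
$\frac{1}{-895402 + C{\left(-450,b{\left(Q,-22 \right)} \right)}} = \frac{1}{-895402 + 254} = \frac{1}{-895148} = - \frac{1}{895148}$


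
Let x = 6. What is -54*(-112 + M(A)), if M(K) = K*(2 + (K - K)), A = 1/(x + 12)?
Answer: 6042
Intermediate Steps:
A = 1/18 (A = 1/(6 + 12) = 1/18 ≈ 0.055556)
M(K) = 2*K (M(K) = K*(2 + 0) = K*2 = 2*K)
-54*(-112 + M(A)) = -54*(-112 + 2*(1/18)) = -54*(-112 + 1/9) = -54*(-1007/9) = 6042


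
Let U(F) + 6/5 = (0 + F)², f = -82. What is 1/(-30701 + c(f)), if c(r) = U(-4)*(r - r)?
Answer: -1/30701 ≈ -3.2572e-5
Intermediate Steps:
U(F) = -6/5 + F² (U(F) = -6/5 + (0 + F)² = -6/5 + F²)
c(r) = 0 (c(r) = (-6/5 + (-4)²)*(r - r) = (-6/5 + 16)*0 = (74/5)*0 = 0)
1/(-30701 + c(f)) = 1/(-30701 + 0) = 1/(-30701) = -1/30701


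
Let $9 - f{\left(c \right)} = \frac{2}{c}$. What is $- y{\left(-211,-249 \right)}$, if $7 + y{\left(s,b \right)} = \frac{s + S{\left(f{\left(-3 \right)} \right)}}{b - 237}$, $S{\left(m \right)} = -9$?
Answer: $\frac{1591}{243} \approx 6.5473$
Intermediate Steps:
$f{\left(c \right)} = 9 - \frac{2}{c}$
$y{\left(s,b \right)} = -7 + \frac{-9 + s}{-237 + b}$ ($y{\left(s,b \right)} = -7 + \frac{s - 9}{b - 237} = -7 + \frac{-9 + s}{-237 + b}$)
$- y{\left(-211,-249 \right)} = - \frac{1650 - 211 - -1743}{-237 - 249} = - \frac{1650 - 211 + 1743}{-486} = - \frac{\left(-1\right) 3182}{486} = \left(-1\right) \left(- \frac{1591}{243}\right) = \frac{1591}{243}$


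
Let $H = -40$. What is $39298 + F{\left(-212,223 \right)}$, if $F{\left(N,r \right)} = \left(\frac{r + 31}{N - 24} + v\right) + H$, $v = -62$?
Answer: $\frac{4625001}{118} \approx 39195.0$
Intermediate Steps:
$F{\left(N,r \right)} = -102 + \frac{31 + r}{-24 + N}$ ($F{\left(N,r \right)} = \left(\frac{r + 31}{N - 24} - 62\right) - 40 = \left(\frac{31 + r}{-24 + N} - 62\right) - 40 = \left(-62 + \frac{31 + r}{-24 + N}\right) - 40 = -102 + \frac{31 + r}{-24 + N}$)
$39298 + F{\left(-212,223 \right)} = 39298 + \frac{2479 + 223 - -21624}{-24 - 212} = 39298 + \frac{2479 + 223 + 21624}{-236} = 39298 - \frac{12163}{118} = \frac{4625001}{118}$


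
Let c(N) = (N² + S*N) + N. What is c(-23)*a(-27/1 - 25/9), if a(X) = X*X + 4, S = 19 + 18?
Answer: -8297020/27 ≈ -3.0730e+5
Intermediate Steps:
S = 37
c(N) = N² + 38*N (c(N) = (N² + 37*N) + N = N² + 38*N)
a(X) = 4 + X² (a(X) = X² + 4 = 4 + X²)
c(-23)*a(-27/1 - 25/9) = (-23*(38 - 23))*(4 + (-27/1 - 25/9)²) = (-23*15)*(4 + (-27*1 - 25*⅑)²) = -345*(4 + (-27 - 25/9)²) = -345*(4 + (-268/9)²) = -345*(4 + 71824/81) = -345*72148/81 = -8297020/27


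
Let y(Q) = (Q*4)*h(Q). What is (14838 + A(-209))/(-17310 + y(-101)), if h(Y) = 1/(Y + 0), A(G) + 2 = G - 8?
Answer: -14619/17306 ≈ -0.84474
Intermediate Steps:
A(G) = -10 + G (A(G) = -2 + (G - 8) = -2 + (-8 + G) = -10 + G)
h(Y) = 1/Y
y(Q) = 4 (y(Q) = (Q*4)/Q = (4*Q)/Q = 4)
(14838 + A(-209))/(-17310 + y(-101)) = (14838 + (-10 - 209))/(-17310 + 4) = (14838 - 219)/(-17306) = 14619*(-1/17306) = -14619/17306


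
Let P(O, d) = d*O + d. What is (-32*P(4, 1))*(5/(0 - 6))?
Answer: 400/3 ≈ 133.33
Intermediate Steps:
P(O, d) = d + O*d (P(O, d) = O*d + d = d + O*d)
(-32*P(4, 1))*(5/(0 - 6)) = (-32*(1 + 4))*(5/(0 - 6)) = (-32*5)*(5/(-6)) = (-32*5)*(5*(-1/6)) = -160*(-5/6) = 400/3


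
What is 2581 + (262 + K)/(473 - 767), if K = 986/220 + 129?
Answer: 27808679/10780 ≈ 2579.7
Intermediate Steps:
K = 14683/110 (K = 986*(1/220) + 129 = 493/110 + 129 = 14683/110 ≈ 133.48)
2581 + (262 + K)/(473 - 767) = 2581 + (262 + 14683/110)/(473 - 767) = 2581 + (43503/110)/(-294) = 2581 + (43503/110)*(-1/294) = 2581 - 14501/10780 = 27808679/10780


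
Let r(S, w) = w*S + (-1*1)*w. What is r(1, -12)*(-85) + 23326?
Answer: 23326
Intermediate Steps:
r(S, w) = -w + S*w (r(S, w) = S*w - w = -w + S*w)
r(1, -12)*(-85) + 23326 = -12*(-1 + 1)*(-85) + 23326 = -12*0*(-85) + 23326 = 0*(-85) + 23326 = 0 + 23326 = 23326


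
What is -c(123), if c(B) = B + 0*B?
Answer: -123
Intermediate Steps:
c(B) = B (c(B) = B + 0 = B)
-c(123) = -1*123 = -123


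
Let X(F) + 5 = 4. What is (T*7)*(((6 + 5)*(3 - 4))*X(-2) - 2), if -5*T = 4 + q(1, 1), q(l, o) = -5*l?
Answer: 63/5 ≈ 12.600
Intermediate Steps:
X(F) = -1 (X(F) = -5 + 4 = -1)
T = ⅕ (T = -(4 - 5*1)/5 = -(4 - 5)/5 = -⅕*(-1) = ⅕ ≈ 0.20000)
(T*7)*(((6 + 5)*(3 - 4))*X(-2) - 2) = ((⅕)*7)*(((6 + 5)*(3 - 4))*(-1) - 2) = 7*((11*(-1))*(-1) - 2)/5 = 7*(-11*(-1) - 2)/5 = 7*(11 - 2)/5 = (7/5)*9 = 63/5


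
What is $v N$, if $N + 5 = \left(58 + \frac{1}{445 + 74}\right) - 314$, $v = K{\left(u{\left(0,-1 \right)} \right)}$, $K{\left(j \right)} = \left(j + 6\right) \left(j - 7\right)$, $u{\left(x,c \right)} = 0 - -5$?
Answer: $\frac{2980076}{519} \approx 5742.0$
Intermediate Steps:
$u{\left(x,c \right)} = 5$ ($u{\left(x,c \right)} = 0 + 5 = 5$)
$K{\left(j \right)} = \left(-7 + j\right) \left(6 + j\right)$ ($K{\left(j \right)} = \left(6 + j\right) \left(-7 + j\right) = \left(-7 + j\right) \left(6 + j\right)$)
$v = -22$ ($v = -42 + 5^{2} - 5 = -42 + 25 - 5 = -22$)
$N = - \frac{135458}{519}$ ($N = -5 - \left(256 - \frac{1}{445 + 74}\right) = -5 - \left(256 - \frac{1}{519}\right) = -5 + \left(\left(58 + \frac{1}{519}\right) - 314\right) = -5 + \left(\frac{30103}{519} - 314\right) = -5 - \frac{132863}{519} = - \frac{135458}{519} \approx -261.0$)
$v N = \left(-22\right) \left(- \frac{135458}{519}\right) = \frac{2980076}{519}$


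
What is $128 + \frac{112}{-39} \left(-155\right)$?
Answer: $\frac{22352}{39} \approx 573.13$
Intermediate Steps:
$128 + \frac{112}{-39} \left(-155\right) = 128 + 112 \left(- \frac{1}{39}\right) \left(-155\right) = 128 - - \frac{17360}{39} = 128 + \frac{17360}{39} = \frac{22352}{39}$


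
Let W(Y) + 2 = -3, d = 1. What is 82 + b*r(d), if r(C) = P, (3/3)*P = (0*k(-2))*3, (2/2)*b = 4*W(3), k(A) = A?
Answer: 82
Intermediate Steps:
W(Y) = -5 (W(Y) = -2 - 3 = -5)
b = -20 (b = 4*(-5) = -20)
P = 0 (P = (0*(-2))*3 = 0*3 = 0)
r(C) = 0
82 + b*r(d) = 82 - 20*0 = 82 + 0 = 82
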